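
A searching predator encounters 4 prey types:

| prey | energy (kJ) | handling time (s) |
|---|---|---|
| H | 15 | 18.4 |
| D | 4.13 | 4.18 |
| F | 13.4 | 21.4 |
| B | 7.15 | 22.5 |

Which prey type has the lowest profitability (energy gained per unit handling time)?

B

Profitability E/h (kJ/s): H = 15/18.4 = 0.815, D = 4.13/4.18 = 0.988, F = 13.4/21.4 = 0.626, B = 7.15/22.5 = 0.318.
Ranked: D > H > F > B.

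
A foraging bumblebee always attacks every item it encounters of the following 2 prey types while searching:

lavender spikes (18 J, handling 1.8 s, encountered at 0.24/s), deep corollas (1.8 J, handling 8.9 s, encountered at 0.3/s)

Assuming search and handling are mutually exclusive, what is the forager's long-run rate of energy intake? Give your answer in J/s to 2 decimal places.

1.18 J/s

R = Σλ_iE_i / (1 + Σλ_ih_i)
Numerator: 0.24×18 + 0.3×1.8 = 4.86
Denominator: 1 + 0.24×1.8 + 0.3×8.9 = 4.102
R = 4.86/4.102 = 1.185 J/s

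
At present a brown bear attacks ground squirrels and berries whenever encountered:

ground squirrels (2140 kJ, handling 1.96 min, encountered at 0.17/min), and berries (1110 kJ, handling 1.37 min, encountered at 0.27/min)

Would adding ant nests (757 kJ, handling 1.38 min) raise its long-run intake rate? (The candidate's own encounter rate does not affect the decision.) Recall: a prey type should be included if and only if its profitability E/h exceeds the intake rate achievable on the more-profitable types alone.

Yes

On ground squirrels and berries alone, R = ΣλE/(1+Σλh) = 663.5/1.703 = 389.6 kJ/min.
Profitability of ant nests: 757/1.38 = 548.6 kJ/min.
Since 548.6 > R, including ant nests increases the long-run rate.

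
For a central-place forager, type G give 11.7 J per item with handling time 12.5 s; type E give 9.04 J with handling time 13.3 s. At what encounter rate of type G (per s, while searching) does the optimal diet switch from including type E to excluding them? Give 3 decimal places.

At the threshold, the rate on type G alone equals the profitability of type E: λ·11.7/(1 + λ·12.5) = 9.04/13.3 = 0.6797.
Rearranging, λ(11.7 − 0.6797×12.5) = 0.6797, so λ = 0.6797/3.204 = 0.2122 per s.

0.212 per s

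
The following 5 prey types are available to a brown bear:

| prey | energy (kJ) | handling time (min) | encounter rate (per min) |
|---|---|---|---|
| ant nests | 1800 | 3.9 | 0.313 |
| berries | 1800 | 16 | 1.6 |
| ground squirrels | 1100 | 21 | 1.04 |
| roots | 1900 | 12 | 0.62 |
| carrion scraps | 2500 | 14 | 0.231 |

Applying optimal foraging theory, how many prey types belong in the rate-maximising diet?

1

Profitabilities (E/h, kJ/min): ant nests 462, carrion scraps 179, roots 158, berries 112, ground squirrels 52.4. Add prey in this order while the next type's profitability exceeds the intake rate on those already taken.
Rate on top 1: 253.7. carrion scraps: 179 < 253.7 → exclude; stop.
Optimal diet: ant nests — 1 of 5 types.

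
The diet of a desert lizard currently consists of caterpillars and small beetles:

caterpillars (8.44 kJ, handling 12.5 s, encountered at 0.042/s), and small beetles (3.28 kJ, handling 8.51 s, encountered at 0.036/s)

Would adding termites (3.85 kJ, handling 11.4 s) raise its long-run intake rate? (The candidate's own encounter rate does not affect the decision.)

On caterpillars and small beetles alone, R = ΣλE/(1+Σλh) = 0.4726/1.831 = 0.258 kJ/s.
termites: E/h = 3.85/11.4 = 0.3377 kJ/s.
0.3377 > 0.258, so adding termites raises the average — include it.

Yes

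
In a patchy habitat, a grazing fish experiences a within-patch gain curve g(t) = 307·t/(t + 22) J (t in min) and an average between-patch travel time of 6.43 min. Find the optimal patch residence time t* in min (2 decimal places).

Maximise g(t)/(T+t): set derivative to zero → g'(t)(T+t) = g(t).
g'(t) = 307·22/(t + 22)². Setting 307·22/(t+22)² = 307t/[(t+22)(6.43+t)] gives 22(6.43+t) = t(t+22), so t² = 22×6.43 = 141.5.
t* = √141.5 = 11.89 min.

11.89 min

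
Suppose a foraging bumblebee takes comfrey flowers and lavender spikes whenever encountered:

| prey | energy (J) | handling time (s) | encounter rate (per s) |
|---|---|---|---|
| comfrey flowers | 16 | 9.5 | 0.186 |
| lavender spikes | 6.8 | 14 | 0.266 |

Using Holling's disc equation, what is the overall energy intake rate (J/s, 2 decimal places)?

0.74 J/s

R = Σλ_iE_i / (1 + Σλ_ih_i)
Numerator: 0.186×16 + 0.266×6.8 = 4.785
Denominator: 1 + 0.186×9.5 + 0.266×14 = 6.491
R = 4.785/6.491 = 0.7371 J/s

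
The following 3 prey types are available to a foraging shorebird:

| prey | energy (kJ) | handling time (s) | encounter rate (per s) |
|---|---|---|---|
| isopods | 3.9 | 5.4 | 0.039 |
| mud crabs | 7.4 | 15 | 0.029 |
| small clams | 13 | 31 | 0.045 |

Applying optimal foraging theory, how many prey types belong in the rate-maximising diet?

3

E/h in descending order: isopods 0.722, mud crabs 0.493, small clams 0.419 kJ/s. The optimal diet is the largest prefix of this list for which every included type satisfies E_i/h_i > R on the types above it.
Rate on top 1: 0.1256. mud crabs: 0.493 > 0.1256 → include.
Rate on top 2: 0.2228. small clams: 0.419 > 0.2228 → include.
Optimal diet: isopods, mud crabs, small clams — 3 of 3 types.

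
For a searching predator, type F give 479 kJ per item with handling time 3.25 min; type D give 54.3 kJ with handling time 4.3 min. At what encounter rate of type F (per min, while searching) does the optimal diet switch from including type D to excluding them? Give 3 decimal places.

Drop type D once their profitability E₂/h₂ falls below the rate achievable on type F alone: E₂/h₂ = λE₁/(1 + λh₁).
Solve for λ: λE₁h₂ = E₂(1 + λh₁) → λ(E₁h₂ − E₂h₁) = E₂ → λ = E₂/(E₁h₂ − E₂h₁).
λ = 54.3/(479×4.3 − 54.3×3.25) = 54.3/1883 = 0.02883 per min.

0.029 per min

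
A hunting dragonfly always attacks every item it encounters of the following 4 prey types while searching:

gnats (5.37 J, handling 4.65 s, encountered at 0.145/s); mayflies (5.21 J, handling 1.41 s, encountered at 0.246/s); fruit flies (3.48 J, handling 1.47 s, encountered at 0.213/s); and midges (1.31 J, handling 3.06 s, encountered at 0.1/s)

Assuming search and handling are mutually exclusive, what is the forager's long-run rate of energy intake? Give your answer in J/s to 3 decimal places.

Energy encountered per unit search time: 0.145×5.37 + 0.246×5.21 + 0.213×3.48 + 0.1×1.31 = 2.933 J/s.
Handling time per unit search time: 0.145×4.65 + 0.246×1.41 + 0.213×1.47 + 0.1×3.06 = 1.64.
Rate = 2.933/(1 + 1.64) = 1.111 J/s.

1.111 J/s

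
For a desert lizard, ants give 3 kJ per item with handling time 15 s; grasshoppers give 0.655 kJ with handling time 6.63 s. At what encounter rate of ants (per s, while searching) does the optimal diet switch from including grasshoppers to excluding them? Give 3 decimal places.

0.065 per s

At the threshold, the rate on ants alone equals the profitability of grasshoppers: λ·3/(1 + λ·15) = 0.655/6.63 = 0.09879.
Rearranging, λ(3 − 0.09879×15) = 0.09879, so λ = 0.09879/1.518 = 0.06508 per s.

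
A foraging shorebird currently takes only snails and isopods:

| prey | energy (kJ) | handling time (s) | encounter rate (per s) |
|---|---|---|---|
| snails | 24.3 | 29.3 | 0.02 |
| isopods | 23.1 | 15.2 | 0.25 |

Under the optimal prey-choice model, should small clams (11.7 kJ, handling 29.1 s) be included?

No

On snails and isopods alone, R = ΣλE/(1+Σλh) = 6.261/5.386 = 1.162 kJ/s.
Profitability of small clams: 11.7/29.1 = 0.4021 kJ/s.
Since 0.4021 < R, time spent handling small clams is better spent searching.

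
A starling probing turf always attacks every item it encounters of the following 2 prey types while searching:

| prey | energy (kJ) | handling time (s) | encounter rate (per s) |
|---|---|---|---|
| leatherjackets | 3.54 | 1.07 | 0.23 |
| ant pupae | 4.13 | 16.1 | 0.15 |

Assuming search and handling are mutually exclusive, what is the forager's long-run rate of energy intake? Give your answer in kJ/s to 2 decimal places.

0.39 kJ/s

R = Σλ_iE_i / (1 + Σλ_ih_i)
Numerator: 0.23×3.54 + 0.15×4.13 = 1.434
Denominator: 1 + 0.23×1.07 + 0.15×16.1 = 3.661
R = 1.434/3.661 = 0.3916 kJ/s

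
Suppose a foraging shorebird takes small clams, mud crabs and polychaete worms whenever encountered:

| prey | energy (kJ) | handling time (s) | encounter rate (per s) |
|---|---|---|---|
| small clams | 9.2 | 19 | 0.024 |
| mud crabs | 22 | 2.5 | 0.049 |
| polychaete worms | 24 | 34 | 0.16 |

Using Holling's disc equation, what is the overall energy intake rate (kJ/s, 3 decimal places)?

R = Σλ_iE_i / (1 + Σλ_ih_i)
Numerator: 0.024×9.2 + 0.049×22 + 0.16×24 = 5.139
Denominator: 1 + 0.024×19 + 0.049×2.5 + 0.16×34 = 7.019
R = 5.139/7.019 = 0.7322 kJ/s

0.732 kJ/s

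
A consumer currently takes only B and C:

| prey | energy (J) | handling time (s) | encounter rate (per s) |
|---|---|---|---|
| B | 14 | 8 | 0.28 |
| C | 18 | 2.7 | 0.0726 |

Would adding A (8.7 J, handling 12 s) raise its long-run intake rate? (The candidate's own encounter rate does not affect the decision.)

Intake rate on the current diet: R = (0.28×14 + 0.0726×18) / (1 + 0.28×8 + 0.0726×2.7) = 5.227/3.436 = 1.521 J/s.
A: E/h = 8.7/12 = 0.725 J/s.
0.725 < 1.521, so adding A would lower the average — exclude it.

No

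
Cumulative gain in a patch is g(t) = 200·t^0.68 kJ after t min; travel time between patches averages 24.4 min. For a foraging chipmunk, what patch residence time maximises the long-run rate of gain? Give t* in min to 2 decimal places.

51.85 min

Optimal t* satisfies g'(t*) = g(t*)/(T + t*).
g'(t) = 0.68·200·t^-0.32. Setting 0.68·200·t^-0.32 = 200·t^0.68/(24.4+t) gives 0.68(24.4+t) = t, so 0.32·t = 0.68×24.4.
t* = 0.68×24.4/0.32 = 51.85 min.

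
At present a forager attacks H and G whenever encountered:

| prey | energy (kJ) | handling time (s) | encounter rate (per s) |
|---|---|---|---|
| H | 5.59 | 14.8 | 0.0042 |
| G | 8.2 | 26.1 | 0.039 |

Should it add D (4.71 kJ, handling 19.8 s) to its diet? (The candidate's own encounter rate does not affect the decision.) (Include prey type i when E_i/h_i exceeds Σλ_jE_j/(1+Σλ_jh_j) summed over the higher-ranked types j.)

Yes

On H and G alone, R = ΣλE/(1+Σλh) = 0.3433/2.08 = 0.165 kJ/s.
Profitability of D: 4.71/19.8 = 0.2379 kJ/s.
Since 0.2379 > R, including D increases the long-run rate.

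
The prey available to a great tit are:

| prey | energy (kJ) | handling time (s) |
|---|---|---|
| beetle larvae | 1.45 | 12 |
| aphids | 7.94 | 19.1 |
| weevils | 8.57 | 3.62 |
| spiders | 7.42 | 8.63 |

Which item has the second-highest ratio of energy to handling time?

Profitability E/h (kJ/s): beetle larvae = 1.45/12 = 0.121, aphids = 7.94/19.1 = 0.416, weevils = 8.57/3.62 = 2.37, spiders = 7.42/8.63 = 0.86.
Ranked: weevils > spiders > aphids > beetle larvae.

spiders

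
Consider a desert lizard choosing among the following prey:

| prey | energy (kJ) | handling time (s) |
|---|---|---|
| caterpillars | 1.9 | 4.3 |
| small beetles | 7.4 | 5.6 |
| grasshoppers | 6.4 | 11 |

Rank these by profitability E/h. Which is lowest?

Profitability E/h (kJ/s): caterpillars = 1.9/4.3 = 0.442, small beetles = 7.4/5.6 = 1.32, grasshoppers = 6.4/11 = 0.582.
Ranked: small beetles > grasshoppers > caterpillars.

caterpillars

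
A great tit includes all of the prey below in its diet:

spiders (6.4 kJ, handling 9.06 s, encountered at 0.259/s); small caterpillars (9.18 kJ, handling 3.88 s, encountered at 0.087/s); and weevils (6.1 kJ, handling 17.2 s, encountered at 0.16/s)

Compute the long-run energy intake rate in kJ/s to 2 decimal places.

0.53 kJ/s

Energy encountered per unit search time: 0.259×6.4 + 0.087×9.18 + 0.16×6.1 = 3.432 kJ/s.
Handling time per unit search time: 0.259×9.06 + 0.087×3.88 + 0.16×17.2 = 5.436.
Rate = 3.432/(1 + 5.436) = 0.5333 kJ/s.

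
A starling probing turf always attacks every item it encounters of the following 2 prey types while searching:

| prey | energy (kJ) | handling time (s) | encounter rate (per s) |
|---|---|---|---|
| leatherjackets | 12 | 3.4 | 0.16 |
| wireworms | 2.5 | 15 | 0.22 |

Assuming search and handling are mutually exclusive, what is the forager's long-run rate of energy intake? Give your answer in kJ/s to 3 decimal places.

R = Σλ_iE_i / (1 + Σλ_ih_i)
Numerator: 0.16×12 + 0.22×2.5 = 2.47
Denominator: 1 + 0.16×3.4 + 0.22×15 = 4.844
R = 2.47/4.844 = 0.5099 kJ/s

0.510 kJ/s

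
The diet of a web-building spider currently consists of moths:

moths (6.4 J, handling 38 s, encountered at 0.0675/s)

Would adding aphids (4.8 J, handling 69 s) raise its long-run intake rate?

Current rate: (0.0675×6.4)/(1 + 0.0675×38) = 0.1212 J/s.
aphids: E/h = 4.8/69 = 0.06957 J/s.
Since 0.06957 < R, time spent handling aphids is better spent searching.

No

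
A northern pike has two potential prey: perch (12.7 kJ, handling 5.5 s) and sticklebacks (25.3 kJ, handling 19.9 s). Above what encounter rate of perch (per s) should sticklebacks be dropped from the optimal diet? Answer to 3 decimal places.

0.223 per s

The zero-one rule: include sticklebacks iff E₂/h₂ > λE₁/(1+λh₁). Equality gives the switch point.
λE₁h₂ = E₂ + λE₂h₁ ⇒ λ = E₂/(E₁h₂ − E₂h₁) = 25.3/(252.7 − 139.2) = 0.2228 per s.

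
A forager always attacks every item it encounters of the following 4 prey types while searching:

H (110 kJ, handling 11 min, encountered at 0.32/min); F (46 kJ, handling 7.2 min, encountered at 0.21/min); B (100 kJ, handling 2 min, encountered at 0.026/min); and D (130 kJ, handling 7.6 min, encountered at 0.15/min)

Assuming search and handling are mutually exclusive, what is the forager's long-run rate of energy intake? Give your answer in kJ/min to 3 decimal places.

9.269 kJ/min

R = Σλ_iE_i / (1 + Σλ_ih_i)
Numerator: 0.32×110 + 0.21×46 + 0.026×100 + 0.15×130 = 66.96
Denominator: 1 + 0.32×11 + 0.21×7.2 + 0.026×2 + 0.15×7.6 = 7.224
R = 66.96/7.224 = 9.269 kJ/min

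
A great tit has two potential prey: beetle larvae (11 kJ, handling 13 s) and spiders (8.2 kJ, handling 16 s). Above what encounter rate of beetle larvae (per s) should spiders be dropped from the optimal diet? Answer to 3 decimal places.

0.118 per s

At the threshold, the rate on beetle larvae alone equals the profitability of spiders: λ·11/(1 + λ·13) = 8.2/16 = 0.5125.
Rearranging, λ(11 − 0.5125×13) = 0.5125, so λ = 0.5125/4.338 = 0.1182 per s.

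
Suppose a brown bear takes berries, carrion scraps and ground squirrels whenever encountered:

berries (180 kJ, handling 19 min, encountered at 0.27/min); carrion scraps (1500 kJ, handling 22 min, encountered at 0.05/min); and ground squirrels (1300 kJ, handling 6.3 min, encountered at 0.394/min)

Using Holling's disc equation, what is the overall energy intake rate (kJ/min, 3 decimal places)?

65.464 kJ/min

R = Σλ_iE_i / (1 + Σλ_ih_i)
Numerator: 0.27×180 + 0.05×1500 + 0.394×1300 = 635.8
Denominator: 1 + 0.27×19 + 0.05×22 + 0.394×6.3 = 9.712
R = 635.8/9.712 = 65.46 kJ/min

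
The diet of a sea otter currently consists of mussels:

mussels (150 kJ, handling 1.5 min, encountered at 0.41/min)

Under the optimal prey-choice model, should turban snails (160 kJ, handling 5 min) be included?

No

Current rate: (0.41×150)/(1 + 0.41×1.5) = 38.08 kJ/min.
turban snails: E/h = 160/5 = 32 kJ/min.
Since 32 < R, time spent handling turban snails is better spent searching.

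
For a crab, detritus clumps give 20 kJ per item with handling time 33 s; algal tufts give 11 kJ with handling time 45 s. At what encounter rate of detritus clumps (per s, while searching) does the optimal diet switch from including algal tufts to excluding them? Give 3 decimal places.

0.020 per s

The zero-one rule: include algal tufts iff E₂/h₂ > λE₁/(1+λh₁). Equality gives the switch point.
λE₁h₂ = E₂ + λE₂h₁ ⇒ λ = E₂/(E₁h₂ − E₂h₁) = 11/(900 − 363) = 0.02048 per s.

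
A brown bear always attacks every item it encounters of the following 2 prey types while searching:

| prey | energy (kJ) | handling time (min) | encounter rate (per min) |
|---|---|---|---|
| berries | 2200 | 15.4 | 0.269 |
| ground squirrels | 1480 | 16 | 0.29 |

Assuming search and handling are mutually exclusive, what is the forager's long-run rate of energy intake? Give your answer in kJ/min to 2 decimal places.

Energy encountered per unit search time: 0.269×2200 + 0.29×1480 = 1021 kJ/min.
Handling time per unit search time: 0.269×15.4 + 0.29×16 = 8.783.
Rate = 1021/(1 + 8.783) = 104.4 kJ/min.

104.37 kJ/min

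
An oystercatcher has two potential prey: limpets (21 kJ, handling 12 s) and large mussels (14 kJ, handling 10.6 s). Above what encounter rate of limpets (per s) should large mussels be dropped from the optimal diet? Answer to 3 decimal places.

0.256 per s

The zero-one rule: include large mussels iff E₂/h₂ > λE₁/(1+λh₁). Equality gives the switch point.
λE₁h₂ = E₂ + λE₂h₁ ⇒ λ = E₂/(E₁h₂ − E₂h₁) = 14/(222.6 − 168) = 0.2564 per s.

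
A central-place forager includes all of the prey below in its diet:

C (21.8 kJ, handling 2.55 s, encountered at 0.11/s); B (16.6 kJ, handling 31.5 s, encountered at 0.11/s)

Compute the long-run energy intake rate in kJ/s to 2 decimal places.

R = Σλ_iE_i / (1 + Σλ_ih_i)
Numerator: 0.11×21.8 + 0.11×16.6 = 4.224
Denominator: 1 + 0.11×2.55 + 0.11×31.5 = 4.745
R = 4.224/4.745 = 0.8901 kJ/s

0.89 kJ/s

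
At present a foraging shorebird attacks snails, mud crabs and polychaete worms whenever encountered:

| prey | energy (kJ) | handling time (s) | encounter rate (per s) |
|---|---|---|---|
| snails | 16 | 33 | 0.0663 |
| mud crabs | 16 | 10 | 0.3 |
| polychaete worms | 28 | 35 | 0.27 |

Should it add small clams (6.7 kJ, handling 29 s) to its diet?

On snails, mud crabs and polychaete worms alone, R = ΣλE/(1+Σλh) = 13.42/15.64 = 0.8582 kJ/s.
Profitability of small clams: 6.7/29 = 0.231 kJ/s.
Since 0.231 < R, time spent handling small clams is better spent searching.

No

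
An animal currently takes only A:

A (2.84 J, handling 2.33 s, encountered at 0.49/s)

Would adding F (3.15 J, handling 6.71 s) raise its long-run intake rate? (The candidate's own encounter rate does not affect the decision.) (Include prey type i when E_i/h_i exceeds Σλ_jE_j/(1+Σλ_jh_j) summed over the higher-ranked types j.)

On A alone, R = ΣλE/(1+Σλh) = 1.392/2.142 = 0.6498 J/s.
Profitability of F: 3.15/6.71 = 0.4694 J/s.
Since 0.4694 < R, time spent handling F is better spent searching.

No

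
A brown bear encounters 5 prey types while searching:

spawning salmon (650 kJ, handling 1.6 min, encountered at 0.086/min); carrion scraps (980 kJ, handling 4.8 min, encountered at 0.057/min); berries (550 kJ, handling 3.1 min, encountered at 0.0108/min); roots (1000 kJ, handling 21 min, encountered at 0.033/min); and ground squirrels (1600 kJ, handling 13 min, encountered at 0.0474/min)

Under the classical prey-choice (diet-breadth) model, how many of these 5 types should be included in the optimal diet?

4

Profitabilities (E/h, kJ/min): spawning salmon 406, carrion scraps 204, berries 177, ground squirrels 123, roots 47.6. Add prey in this order while the next type's profitability exceeds the intake rate on those already taken.
Rate on top 1: 49.14. carrion scraps: 204 > 49.14 → include.
Rate on top 2: 79.2. berries: 177 > 79.2 → include.
Rate on top 3: 81.47. ground squirrels: 123 > 81.47 → include.
Rate on top 4: 93.91. roots: 47.6 < 93.91 → exclude; stop.
Optimal diet: spawning salmon, carrion scraps, berries, ground squirrels — 4 of 5 types.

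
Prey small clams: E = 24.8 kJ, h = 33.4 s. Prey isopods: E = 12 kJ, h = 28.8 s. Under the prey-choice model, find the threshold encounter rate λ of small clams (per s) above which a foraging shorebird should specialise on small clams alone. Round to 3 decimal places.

At the threshold, the rate on small clams alone equals the profitability of isopods: λ·24.8/(1 + λ·33.4) = 12/28.8 = 0.4167.
Rearranging, λ(24.8 − 0.4167×33.4) = 0.4167, so λ = 0.4167/10.88 = 0.03828 per s.

0.038 per s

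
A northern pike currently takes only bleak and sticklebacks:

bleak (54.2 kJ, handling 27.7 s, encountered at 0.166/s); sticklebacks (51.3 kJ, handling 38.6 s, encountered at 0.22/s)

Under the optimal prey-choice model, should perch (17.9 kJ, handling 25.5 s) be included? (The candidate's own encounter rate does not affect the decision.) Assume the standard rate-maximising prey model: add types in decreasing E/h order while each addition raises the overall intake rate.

No

Current rate: (0.166×54.2 + 0.22×51.3)/(1 + 0.166×27.7 + 0.22×38.6) = 1.44 kJ/s.
Profitability of perch: 17.9/25.5 = 0.702 kJ/s.
Since 0.702 < R, time spent handling perch is better spent searching.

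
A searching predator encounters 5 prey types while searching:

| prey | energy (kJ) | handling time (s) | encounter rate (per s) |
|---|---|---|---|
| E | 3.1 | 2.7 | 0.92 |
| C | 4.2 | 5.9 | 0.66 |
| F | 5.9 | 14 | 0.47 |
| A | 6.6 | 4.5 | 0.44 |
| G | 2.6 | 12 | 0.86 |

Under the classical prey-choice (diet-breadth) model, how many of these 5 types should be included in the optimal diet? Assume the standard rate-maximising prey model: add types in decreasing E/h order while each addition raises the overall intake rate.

Rank by E/h (kJ/s): A 1.47, E 1.15, C 0.712, F 0.421, G 0.217. Include each in turn until the next type's E/h falls below the running intake rate.
Rate on top 1: 0.9745. E: 1.15 > 0.9745 → include.
Rate on top 2: 1.053. C: 0.712 < 1.053 → exclude; stop.
Optimal diet: A, E — 2 of 5 types.

2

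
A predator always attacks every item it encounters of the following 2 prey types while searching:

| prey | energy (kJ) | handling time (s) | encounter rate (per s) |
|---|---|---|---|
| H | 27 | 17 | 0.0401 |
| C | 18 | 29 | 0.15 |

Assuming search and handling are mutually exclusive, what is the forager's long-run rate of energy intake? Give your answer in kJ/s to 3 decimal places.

R = Σλ_iE_i / (1 + Σλ_ih_i)
Numerator: 0.0401×27 + 0.15×18 = 3.783
Denominator: 1 + 0.0401×17 + 0.15×29 = 6.032
R = 3.783/6.032 = 0.6271 kJ/s

0.627 kJ/s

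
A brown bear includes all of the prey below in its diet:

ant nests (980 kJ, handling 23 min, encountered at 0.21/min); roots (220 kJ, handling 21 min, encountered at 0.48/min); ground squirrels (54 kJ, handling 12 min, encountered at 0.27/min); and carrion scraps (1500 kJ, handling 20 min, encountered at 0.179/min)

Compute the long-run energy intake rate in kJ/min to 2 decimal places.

26.15 kJ/min

Energy encountered per unit search time: 0.21×980 + 0.48×220 + 0.27×54 + 0.179×1500 = 594.5 kJ/min.
Handling time per unit search time: 0.21×23 + 0.48×21 + 0.27×12 + 0.179×20 = 21.73.
Rate = 594.5/(1 + 21.73) = 26.15 kJ/min.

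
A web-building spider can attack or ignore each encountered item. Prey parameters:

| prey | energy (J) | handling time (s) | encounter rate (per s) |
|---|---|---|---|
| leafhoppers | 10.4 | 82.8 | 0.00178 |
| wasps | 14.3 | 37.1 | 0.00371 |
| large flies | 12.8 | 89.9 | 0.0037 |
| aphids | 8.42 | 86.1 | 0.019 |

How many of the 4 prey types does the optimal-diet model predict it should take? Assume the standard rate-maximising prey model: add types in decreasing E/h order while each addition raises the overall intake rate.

4

Profitabilities (E/h, J/s): wasps 0.385, large flies 0.142, leafhoppers 0.126, aphids 0.0978. Add prey in this order while the next type's profitability exceeds the intake rate on those already taken.
Rate on top 1: 0.04663. large flies: 0.142 > 0.04663 → include.
Rate on top 2: 0.0683. leafhoppers: 0.126 > 0.0683 → include.
Rate on top 3: 0.07352. aphids: 0.0978 > 0.07352 → include.
Optimal diet: wasps, large flies, leafhoppers, aphids — 4 of 4 types.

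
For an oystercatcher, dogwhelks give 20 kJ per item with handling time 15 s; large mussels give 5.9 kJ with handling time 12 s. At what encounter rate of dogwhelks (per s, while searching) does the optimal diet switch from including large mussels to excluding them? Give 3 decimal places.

0.039 per s

At the threshold, the rate on dogwhelks alone equals the profitability of large mussels: λ·20/(1 + λ·15) = 5.9/12 = 0.4917.
Rearranging, λ(20 − 0.4917×15) = 0.4917, so λ = 0.4917/12.62 = 0.03894 per s.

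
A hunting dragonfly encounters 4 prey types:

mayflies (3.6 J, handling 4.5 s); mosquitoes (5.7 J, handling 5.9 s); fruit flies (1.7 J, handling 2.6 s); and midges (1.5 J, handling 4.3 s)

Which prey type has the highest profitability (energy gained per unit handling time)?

mosquitoes

Profitability E/h (J/s): mayflies = 3.6/4.5 = 0.8, mosquitoes = 5.7/5.9 = 0.966, fruit flies = 1.7/2.6 = 0.654, midges = 1.5/4.3 = 0.349.
Ranked: mosquitoes > mayflies > fruit flies > midges.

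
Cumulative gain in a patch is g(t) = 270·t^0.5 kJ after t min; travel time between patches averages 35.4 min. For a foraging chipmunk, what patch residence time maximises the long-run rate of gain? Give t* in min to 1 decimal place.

35.4 min

By the marginal value theorem, leave when the instantaneous gain rate g'(t) equals the habitat-wide average g(t)/(T + t).
g'(t) = 0.5·270·t^-0.5. Setting 0.5·270·t^-0.5 = 270·t^0.5/(35.4+t) gives 0.5(35.4+t) = t, so 0.50·t = 0.5×35.4.
t* = 0.5×35.4/0.50 = 35.4 min.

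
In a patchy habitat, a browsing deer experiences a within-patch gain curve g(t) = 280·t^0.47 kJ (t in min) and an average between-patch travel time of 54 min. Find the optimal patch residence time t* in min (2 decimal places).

Maximise g(t)/(T+t): set derivative to zero → g'(t)(T+t) = g(t).
g'(t) = 0.47·280·t^-0.53. Setting 0.47·280·t^-0.53 = 280·t^0.47/(54+t) gives 0.47(54+t) = t, so 0.53·t = 0.47×54.
t* = 0.47×54/0.53 = 47.89 min.

47.89 min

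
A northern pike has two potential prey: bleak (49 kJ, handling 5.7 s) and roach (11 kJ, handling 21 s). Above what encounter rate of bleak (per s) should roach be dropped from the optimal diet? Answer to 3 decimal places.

0.011 per s

The zero-one rule: include roach iff E₂/h₂ > λE₁/(1+λh₁). Equality gives the switch point.
λE₁h₂ = E₂ + λE₂h₁ ⇒ λ = E₂/(E₁h₂ − E₂h₁) = 11/(1029 − 62.7) = 0.01138 per s.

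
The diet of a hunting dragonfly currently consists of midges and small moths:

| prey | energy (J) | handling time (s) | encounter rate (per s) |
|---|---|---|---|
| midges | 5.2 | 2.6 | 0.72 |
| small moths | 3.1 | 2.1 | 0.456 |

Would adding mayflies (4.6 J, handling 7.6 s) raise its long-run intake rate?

No

Current rate: (0.72×5.2 + 0.456×3.1)/(1 + 0.72×2.6 + 0.456×2.1) = 1.347 J/s.
mayflies: E/h = 4.6/7.6 = 0.6053 J/s.
Since 0.6053 < R, time spent handling mayflies is better spent searching.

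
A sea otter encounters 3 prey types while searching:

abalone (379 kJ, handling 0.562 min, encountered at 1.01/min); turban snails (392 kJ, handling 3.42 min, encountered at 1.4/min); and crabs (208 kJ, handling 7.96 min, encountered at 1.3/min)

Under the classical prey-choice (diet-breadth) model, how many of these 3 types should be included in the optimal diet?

1

Profitabilities (E/h, kJ/min): abalone 674, turban snails 115, crabs 26.1. Add prey in this order while the next type's profitability exceeds the intake rate on those already taken.
Rate on top 1: 244.2. turban snails: 115 < 244.2 → exclude; stop.
Optimal diet: abalone — 1 of 3 types.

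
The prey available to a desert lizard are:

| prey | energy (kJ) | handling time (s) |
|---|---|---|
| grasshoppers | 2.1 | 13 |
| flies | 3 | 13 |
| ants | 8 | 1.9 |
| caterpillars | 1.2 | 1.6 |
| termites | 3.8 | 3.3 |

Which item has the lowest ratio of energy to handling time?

grasshoppers

Profitability E/h (kJ/s): grasshoppers = 2.1/13 = 0.162, flies = 3/13 = 0.231, ants = 8/1.9 = 4.21, caterpillars = 1.2/1.6 = 0.75, termites = 3.8/3.3 = 1.15.
Ranked: ants > termites > caterpillars > flies > grasshoppers.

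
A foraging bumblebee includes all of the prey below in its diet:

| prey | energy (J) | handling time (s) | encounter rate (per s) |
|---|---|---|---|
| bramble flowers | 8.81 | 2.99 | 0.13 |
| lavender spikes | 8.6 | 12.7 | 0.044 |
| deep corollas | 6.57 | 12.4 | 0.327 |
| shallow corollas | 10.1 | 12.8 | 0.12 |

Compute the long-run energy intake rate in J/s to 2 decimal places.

0.65 J/s

Energy encountered per unit search time: 0.13×8.81 + 0.044×8.6 + 0.327×6.57 + 0.12×10.1 = 4.884 J/s.
Handling time per unit search time: 0.13×2.99 + 0.044×12.7 + 0.327×12.4 + 0.12×12.8 = 6.538.
Rate = 4.884/(1 + 6.538) = 0.6479 J/s.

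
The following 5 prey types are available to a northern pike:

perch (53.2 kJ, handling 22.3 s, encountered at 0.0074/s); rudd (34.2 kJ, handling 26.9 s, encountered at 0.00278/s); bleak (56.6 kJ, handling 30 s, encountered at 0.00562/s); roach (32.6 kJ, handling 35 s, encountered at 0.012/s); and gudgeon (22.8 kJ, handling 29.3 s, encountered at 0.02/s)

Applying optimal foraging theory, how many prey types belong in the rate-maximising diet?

5

Rank by E/h (kJ/s): perch 2.39, bleak 1.89, rudd 1.27, roach 0.931, gudgeon 0.778. Include each in turn until the next type's E/h falls below the running intake rate.
Rate on top 1: 0.3379. bleak: 1.89 > 0.3379 → include.
Rate on top 2: 0.5337. rudd: 1.27 > 0.5337 → include.
Rate on top 3: 0.5729. roach: 0.931 > 0.5729 → include.
Rate on top 4: 0.6552. gudgeon: 0.778 > 0.6552 → include.
Optimal diet: perch, bleak, rudd, roach, gudgeon — 5 of 5 types.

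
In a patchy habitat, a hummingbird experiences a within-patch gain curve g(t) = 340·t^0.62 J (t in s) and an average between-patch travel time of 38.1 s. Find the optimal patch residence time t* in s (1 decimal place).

62.2 s

Maximise g(t)/(T+t): set derivative to zero → g'(t)(T+t) = g(t).
g'(t) = 0.62·340·t^-0.38. Setting 0.62·340·t^-0.38 = 340·t^0.62/(38.1+t) gives 0.62(38.1+t) = t, so 0.38·t = 0.62×38.1.
t* = 0.62×38.1/0.38 = 62.16 s.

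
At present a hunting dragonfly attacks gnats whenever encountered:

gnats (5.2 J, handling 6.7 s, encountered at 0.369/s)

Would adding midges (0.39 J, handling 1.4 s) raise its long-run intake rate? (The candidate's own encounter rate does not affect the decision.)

No

On gnats alone, R = ΣλE/(1+Σλh) = 1.919/3.472 = 0.5526 J/s.
Profitability of midges: 0.39/1.4 = 0.2786 J/s.
Since 0.2786 < R, time spent handling midges is better spent searching.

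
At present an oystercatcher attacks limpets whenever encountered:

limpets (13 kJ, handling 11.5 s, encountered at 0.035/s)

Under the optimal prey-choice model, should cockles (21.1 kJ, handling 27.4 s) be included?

Yes

Current rate: (0.035×13)/(1 + 0.035×11.5) = 0.3244 kJ/s.
Profitability of cockles: 21.1/27.4 = 0.7701 kJ/s.
0.7701 > 0.3244, so adding cockles raises the average — include it.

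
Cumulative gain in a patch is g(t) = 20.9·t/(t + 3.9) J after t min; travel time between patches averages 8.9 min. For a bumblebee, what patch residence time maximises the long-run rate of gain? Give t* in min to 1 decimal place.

By the marginal value theorem, leave when the instantaneous gain rate g'(t) equals the habitat-wide average g(t)/(T + t).
g'(t) = 20.9·3.9/(t + 3.9)². Setting 20.9·3.9/(t+3.9)² = 20.9t/[(t+3.9)(8.9+t)] gives 3.9(8.9+t) = t(t+3.9), so t² = 3.9×8.9 = 34.71.
t* = √34.71 = 5.892 min.

5.9 min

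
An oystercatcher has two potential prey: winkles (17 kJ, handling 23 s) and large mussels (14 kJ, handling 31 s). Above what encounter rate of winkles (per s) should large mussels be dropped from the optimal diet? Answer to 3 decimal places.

The zero-one rule: include large mussels iff E₂/h₂ > λE₁/(1+λh₁). Equality gives the switch point.
λE₁h₂ = E₂ + λE₂h₁ ⇒ λ = E₂/(E₁h₂ − E₂h₁) = 14/(527 − 322) = 0.06829 per s.

0.068 per s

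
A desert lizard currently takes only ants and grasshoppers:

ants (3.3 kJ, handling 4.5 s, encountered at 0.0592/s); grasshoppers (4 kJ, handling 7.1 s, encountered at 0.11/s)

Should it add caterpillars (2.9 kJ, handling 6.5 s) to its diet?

Current rate: (0.0592×3.3 + 0.11×4)/(1 + 0.0592×4.5 + 0.11×7.1) = 0.3103 kJ/s.
caterpillars: E/h = 2.9/6.5 = 0.4462 kJ/s.
0.4462 > 0.3103, so adding caterpillars raises the average — include it.

Yes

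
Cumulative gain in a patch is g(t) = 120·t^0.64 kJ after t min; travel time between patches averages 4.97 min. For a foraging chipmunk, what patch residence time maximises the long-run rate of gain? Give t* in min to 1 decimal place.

Optimal t* satisfies g'(t*) = g(t*)/(T + t*).
g'(t) = 0.64·120·t^-0.36. Setting 0.64·120·t^-0.36 = 120·t^0.64/(4.97+t) gives 0.64(4.97+t) = t, so 0.36·t = 0.64×4.97.
t* = 0.64×4.97/0.36 = 8.836 min.

8.8 min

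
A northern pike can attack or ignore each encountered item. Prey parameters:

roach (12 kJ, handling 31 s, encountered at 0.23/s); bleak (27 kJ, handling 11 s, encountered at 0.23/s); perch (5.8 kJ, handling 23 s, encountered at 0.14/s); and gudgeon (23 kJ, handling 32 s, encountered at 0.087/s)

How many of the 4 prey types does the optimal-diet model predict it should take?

Rank by E/h (kJ/s): bleak 2.45, gudgeon 0.719, roach 0.387, perch 0.252. Include each in turn until the next type's E/h falls below the running intake rate.
Rate on top 1: 1.759. gudgeon: 0.719 < 1.759 → exclude; stop.
Optimal diet: bleak — 1 of 4 types.

1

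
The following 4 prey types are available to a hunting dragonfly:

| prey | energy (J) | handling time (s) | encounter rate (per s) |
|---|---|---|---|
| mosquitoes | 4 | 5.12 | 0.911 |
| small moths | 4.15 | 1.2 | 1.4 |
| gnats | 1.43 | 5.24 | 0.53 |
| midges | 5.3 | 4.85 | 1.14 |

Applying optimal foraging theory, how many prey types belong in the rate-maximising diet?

Profitabilities (E/h, J/s): small moths 3.46, midges 1.09, mosquitoes 0.781, gnats 0.273. Add prey in this order while the next type's profitability exceeds the intake rate on those already taken.
Rate on top 1: 2.168. midges: 1.09 < 2.168 → exclude; stop.
Optimal diet: small moths — 1 of 4 types.

1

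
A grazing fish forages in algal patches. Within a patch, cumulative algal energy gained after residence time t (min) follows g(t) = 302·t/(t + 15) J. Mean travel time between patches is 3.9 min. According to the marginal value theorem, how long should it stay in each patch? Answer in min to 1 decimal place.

Maximise g(t)/(T+t): set derivative to zero → g'(t)(T+t) = g(t).
g'(t) = 302·15/(t + 15)². Setting 302·15/(t+15)² = 302t/[(t+15)(3.9+t)] gives 15(3.9+t) = t(t+15), so t² = 15×3.9 = 58.5.
t* = √58.5 = 7.649 min.

7.6 min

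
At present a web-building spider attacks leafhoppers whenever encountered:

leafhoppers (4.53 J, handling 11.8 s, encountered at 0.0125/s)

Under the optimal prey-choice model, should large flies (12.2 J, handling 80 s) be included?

Current rate: (0.0125×4.53)/(1 + 0.0125×11.8) = 0.04935 J/s.
large flies: E/h = 12.2/80 = 0.1525 J/s.
Since 0.1525 > R, including large flies increases the long-run rate.

Yes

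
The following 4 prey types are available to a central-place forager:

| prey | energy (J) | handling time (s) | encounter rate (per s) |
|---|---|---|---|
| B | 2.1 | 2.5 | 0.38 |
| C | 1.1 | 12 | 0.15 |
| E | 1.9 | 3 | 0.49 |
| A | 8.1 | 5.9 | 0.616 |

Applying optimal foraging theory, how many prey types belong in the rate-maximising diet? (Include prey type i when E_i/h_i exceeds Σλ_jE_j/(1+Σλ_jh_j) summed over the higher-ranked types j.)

1

Rank by E/h (J/s): A 1.37, B 0.84, E 0.633, C 0.0917. Include each in turn until the next type's E/h falls below the running intake rate.
Rate on top 1: 1.077. B: 0.84 < 1.077 → exclude; stop.
Optimal diet: A — 1 of 4 types.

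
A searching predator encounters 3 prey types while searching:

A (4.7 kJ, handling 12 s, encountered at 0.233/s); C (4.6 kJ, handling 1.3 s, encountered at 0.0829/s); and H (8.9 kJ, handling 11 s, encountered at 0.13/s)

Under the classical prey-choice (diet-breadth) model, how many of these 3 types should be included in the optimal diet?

2

Profitabilities (E/h, kJ/s): C 3.54, H 0.809, A 0.392. Add prey in this order while the next type's profitability exceeds the intake rate on those already taken.
Rate on top 1: 0.3442. H: 0.809 > 0.3442 → include.
Rate on top 2: 0.6062. A: 0.392 < 0.6062 → exclude; stop.
Optimal diet: C, H — 2 of 3 types.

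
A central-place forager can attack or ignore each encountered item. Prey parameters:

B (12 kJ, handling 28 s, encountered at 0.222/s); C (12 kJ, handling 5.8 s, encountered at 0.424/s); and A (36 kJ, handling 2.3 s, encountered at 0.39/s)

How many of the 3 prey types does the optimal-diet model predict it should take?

1

Profitabilities (E/h, kJ/s): A 15.7, C 2.07, B 0.429. Add prey in this order while the next type's profitability exceeds the intake rate on those already taken.
Rate on top 1: 7.401. C: 2.07 < 7.401 → exclude; stop.
Optimal diet: A — 1 of 3 types.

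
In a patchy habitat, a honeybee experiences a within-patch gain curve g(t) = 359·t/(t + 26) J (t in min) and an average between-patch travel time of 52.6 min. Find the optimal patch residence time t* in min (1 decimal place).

Optimal t* satisfies g'(t*) = g(t*)/(T + t*).
g'(t) = 359·26/(t + 26)². Setting 359·26/(t+26)² = 359t/[(t+26)(52.6+t)] gives 26(52.6+t) = t(t+26), so t² = 26×52.6 = 1368.
t* = √1368 = 36.98 min.

37.0 min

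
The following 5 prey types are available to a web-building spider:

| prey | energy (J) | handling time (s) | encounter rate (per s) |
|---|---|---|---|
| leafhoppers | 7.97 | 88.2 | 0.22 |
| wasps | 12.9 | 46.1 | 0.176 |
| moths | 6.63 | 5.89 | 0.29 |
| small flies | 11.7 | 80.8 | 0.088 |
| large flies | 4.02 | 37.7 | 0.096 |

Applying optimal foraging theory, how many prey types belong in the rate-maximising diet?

1

E/h in descending order: moths 1.13, wasps 0.28, small flies 0.145, large flies 0.107, leafhoppers 0.0904 J/s. The optimal diet is the largest prefix of this list for which every included type satisfies E_i/h_i > R on the types above it.
Rate on top 1: 0.71. wasps: 0.28 < 0.71 → exclude; stop.
Optimal diet: moths — 1 of 5 types.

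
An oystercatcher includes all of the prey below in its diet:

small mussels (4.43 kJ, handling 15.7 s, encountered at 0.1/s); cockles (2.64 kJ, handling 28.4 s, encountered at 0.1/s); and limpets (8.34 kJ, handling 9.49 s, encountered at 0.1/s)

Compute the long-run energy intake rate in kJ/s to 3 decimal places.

0.242 kJ/s

Energy encountered per unit search time: 0.1×4.43 + 0.1×2.64 + 0.1×8.34 = 1.541 kJ/s.
Handling time per unit search time: 0.1×15.7 + 0.1×28.4 + 0.1×9.49 = 5.359.
Rate = 1.541/(1 + 5.359) = 0.2423 kJ/s.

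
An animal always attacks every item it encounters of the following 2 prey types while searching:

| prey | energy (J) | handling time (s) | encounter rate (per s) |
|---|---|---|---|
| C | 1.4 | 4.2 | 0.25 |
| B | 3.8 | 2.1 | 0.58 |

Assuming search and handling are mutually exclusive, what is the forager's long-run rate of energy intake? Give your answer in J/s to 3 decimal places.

0.782 J/s

Energy encountered per unit search time: 0.25×1.4 + 0.58×3.8 = 2.554 J/s.
Handling time per unit search time: 0.25×4.2 + 0.58×2.1 = 2.268.
Rate = 2.554/(1 + 2.268) = 0.7815 J/s.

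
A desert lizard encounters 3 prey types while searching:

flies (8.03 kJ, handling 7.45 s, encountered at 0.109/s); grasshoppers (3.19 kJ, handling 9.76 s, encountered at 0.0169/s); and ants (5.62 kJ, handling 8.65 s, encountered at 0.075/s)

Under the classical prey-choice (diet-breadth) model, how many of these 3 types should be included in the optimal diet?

Profitabilities (E/h, kJ/s): flies 1.08, ants 0.65, grasshoppers 0.327. Add prey in this order while the next type's profitability exceeds the intake rate on those already taken.
Rate on top 1: 0.483. ants: 0.65 > 0.483 → include.
Rate on top 2: 0.527. grasshoppers: 0.327 < 0.527 → exclude; stop.
Optimal diet: flies, ants — 2 of 3 types.

2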